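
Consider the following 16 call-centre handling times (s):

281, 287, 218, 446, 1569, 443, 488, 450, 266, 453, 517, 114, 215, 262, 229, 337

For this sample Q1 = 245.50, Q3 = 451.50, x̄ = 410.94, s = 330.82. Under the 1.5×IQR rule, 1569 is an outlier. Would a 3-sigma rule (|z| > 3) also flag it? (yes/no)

z = (1569 − 410.94) / 330.82 = 3.50.
|z| = 3.50 > 3.

yes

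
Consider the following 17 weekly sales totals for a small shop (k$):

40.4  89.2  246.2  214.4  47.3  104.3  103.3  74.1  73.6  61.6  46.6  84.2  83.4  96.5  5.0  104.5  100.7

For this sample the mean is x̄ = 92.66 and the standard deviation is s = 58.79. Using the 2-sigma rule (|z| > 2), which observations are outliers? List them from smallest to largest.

Cutoffs at x̄ ± 2s: 92.66 ± 2·58.79 = [-24.92, 210.24].
214.4: z = 2.07, |z| > 2 → outlier.
246.2: z = 2.61, |z| > 2 → outlier.
Every other value lies within [-24.92, 210.24].

214.4, 246.2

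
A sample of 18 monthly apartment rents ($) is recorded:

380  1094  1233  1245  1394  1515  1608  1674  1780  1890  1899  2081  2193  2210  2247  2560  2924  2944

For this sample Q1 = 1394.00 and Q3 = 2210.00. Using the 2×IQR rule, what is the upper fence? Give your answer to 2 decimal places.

3842.00

IQR = Q3 − Q1 = 2210.00 − 1394.00 = 816.00.
Lower fence = Q1 − 2·IQR = 1394.00 − 1632.00 = -238.00.
Upper fence = Q3 + 2·IQR = 2210.00 + 1632.00 = 3842.00.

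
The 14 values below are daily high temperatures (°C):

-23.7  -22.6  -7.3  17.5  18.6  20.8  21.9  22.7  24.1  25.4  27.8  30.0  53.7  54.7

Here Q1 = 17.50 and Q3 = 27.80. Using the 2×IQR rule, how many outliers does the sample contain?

IQR = 10.30; fences at 17.50 − 20.60 = -3.10 and 27.80 + 20.60 = 48.40.
Outside the cutoffs: -23.7, -22.6, -7.3, 53.7, 54.7.

5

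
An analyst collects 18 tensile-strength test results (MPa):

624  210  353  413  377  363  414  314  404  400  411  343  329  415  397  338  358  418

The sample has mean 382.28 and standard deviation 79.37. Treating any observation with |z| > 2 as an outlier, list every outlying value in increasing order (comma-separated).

Cutoffs at x̄ ± 2s: 382.28 ± 2·79.37 = [223.54, 541.02].
210: z = -2.17, |z| > 2 → outlier.
624: z = 3.05, |z| > 2 → outlier.
Every other value lies within [223.54, 541.02].

210, 624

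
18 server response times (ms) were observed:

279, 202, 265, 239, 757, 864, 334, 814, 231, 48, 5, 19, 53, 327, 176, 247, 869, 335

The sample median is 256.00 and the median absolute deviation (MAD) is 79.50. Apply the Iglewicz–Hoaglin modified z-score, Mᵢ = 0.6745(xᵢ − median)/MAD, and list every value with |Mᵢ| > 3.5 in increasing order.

757, 814, 864, 869

|Mᵢ| > 3.5 ⇔ |xᵢ − 256.00| > 3.5·79.50/0.6745 = 412.53.
So outliers lie outside [-156.53, 668.53].
757: M = 4.25 → outlier.
814: M = 4.73 → outlier.
864: M = 5.16 → outlier.
869: M = 5.20 → outlier.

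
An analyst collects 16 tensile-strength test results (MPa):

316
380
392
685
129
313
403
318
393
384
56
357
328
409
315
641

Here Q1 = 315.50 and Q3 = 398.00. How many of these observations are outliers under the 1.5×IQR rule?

IQR = 82.50; fences at 315.50 − 123.75 = 191.75 and 398.00 + 123.75 = 521.75.
Outside the cutoffs: 56, 129, 641, 685.

4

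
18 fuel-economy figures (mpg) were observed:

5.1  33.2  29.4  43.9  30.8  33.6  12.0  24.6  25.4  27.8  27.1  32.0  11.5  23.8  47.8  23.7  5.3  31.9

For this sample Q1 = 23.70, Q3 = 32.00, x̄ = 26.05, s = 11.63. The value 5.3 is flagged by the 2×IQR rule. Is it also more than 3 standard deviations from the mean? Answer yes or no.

z = (5.3 − 26.05) / 11.63 = -1.78.
|z| = 1.78 ≤ 3.

no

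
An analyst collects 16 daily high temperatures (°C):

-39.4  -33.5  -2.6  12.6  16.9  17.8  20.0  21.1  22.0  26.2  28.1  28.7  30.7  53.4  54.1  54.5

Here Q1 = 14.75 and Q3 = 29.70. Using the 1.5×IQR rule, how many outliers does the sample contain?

5

IQR = 14.95; fences at 14.75 − 22.425 = -7.675 and 29.70 + 22.425 = 52.125.
Outside the cutoffs: -39.4, -33.5, 53.4, 54.1, 54.5.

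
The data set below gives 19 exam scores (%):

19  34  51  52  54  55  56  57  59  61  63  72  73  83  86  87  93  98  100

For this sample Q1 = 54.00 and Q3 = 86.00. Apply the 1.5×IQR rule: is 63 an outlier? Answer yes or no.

IQR = Q3 − Q1 = 86.00 − 54.00 = 32.00.
Lower fence = Q1 − 1.5·IQR = 54.00 − 48.00 = 6.00.
Upper fence = Q3 + 1.5·IQR = 86.00 + 48.00 = 134.00.
63 lies within [6.00, 134.00].

no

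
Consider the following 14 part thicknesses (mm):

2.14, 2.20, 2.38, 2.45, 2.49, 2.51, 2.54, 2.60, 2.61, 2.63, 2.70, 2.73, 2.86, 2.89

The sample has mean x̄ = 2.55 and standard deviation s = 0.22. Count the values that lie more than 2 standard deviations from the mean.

0

Cutoffs: x̄ ± 2s = [2.11, 2.99].
Every value lies within the cutoffs.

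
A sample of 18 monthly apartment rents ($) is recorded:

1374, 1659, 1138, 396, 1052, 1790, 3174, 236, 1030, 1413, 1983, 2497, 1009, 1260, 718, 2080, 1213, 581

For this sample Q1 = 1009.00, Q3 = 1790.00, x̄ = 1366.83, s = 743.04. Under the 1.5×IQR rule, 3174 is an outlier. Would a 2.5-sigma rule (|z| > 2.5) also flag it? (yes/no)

no

z = (3174 − 1366.83) / 743.04 = 2.43.
|z| = 2.43 ≤ 2.5.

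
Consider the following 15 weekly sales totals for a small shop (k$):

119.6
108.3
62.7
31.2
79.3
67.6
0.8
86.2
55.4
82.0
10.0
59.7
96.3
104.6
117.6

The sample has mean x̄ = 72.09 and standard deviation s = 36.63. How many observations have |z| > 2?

0

Cutoffs: x̄ ± 2s = [-1.17, 145.35].
Every value lies within the cutoffs.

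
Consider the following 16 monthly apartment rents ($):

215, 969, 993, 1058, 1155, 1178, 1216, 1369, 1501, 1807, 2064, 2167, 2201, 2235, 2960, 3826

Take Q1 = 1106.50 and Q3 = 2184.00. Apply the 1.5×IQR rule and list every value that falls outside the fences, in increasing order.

3826

IQR = Q3 − Q1 = 2184.00 − 1106.50 = 1077.50.
Lower fence = Q1 − 1.5·IQR = 1106.50 − 1616.25 = -509.75.
Upper fence = Q3 + 1.5·IQR = 2184.00 + 1616.25 = 3800.25.
3826 > 3800.25 → outlier.
All remaining values lie within [-509.75, 3800.25].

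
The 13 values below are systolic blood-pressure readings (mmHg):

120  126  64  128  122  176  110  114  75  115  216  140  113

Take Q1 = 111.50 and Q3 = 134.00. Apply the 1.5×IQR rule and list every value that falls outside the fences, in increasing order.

IQR = Q3 − Q1 = 134.00 − 111.50 = 22.50.
Lower fence = Q1 − 1.5·IQR = 111.50 − 33.75 = 77.75.
Upper fence = Q3 + 1.5·IQR = 134.00 + 33.75 = 167.75.
64 < 77.75 → outlier.
75 < 77.75 → outlier.
176 > 167.75 → outlier.
216 > 167.75 → outlier.
All remaining values lie within [77.75, 167.75].

64, 75, 176, 216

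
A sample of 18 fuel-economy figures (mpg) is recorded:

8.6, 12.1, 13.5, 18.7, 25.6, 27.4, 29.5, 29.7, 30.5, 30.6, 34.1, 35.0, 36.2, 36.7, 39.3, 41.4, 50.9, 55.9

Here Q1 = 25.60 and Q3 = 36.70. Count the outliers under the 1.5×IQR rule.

2

IQR = 11.10; fences at 25.60 − 16.65 = 8.95 and 36.70 + 16.65 = 53.35.
Outside the cutoffs: 8.6, 55.9.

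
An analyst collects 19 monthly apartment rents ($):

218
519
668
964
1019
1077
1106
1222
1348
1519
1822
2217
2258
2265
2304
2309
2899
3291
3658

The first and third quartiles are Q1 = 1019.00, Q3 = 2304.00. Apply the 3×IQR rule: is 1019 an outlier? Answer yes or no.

no

IQR = Q3 − Q1 = 2304.00 − 1019.00 = 1285.00.
Lower fence = Q1 − 3·IQR = 1019.00 − 3855.00 = -2836.00.
Upper fence = Q3 + 3·IQR = 2304.00 + 3855.00 = 6159.00.
1019 lies within [-2836.00, 6159.00].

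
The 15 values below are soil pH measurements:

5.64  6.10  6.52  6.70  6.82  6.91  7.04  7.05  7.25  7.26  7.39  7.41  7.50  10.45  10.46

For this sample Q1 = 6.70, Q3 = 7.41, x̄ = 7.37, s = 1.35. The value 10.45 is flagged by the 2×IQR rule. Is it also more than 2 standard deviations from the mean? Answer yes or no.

yes

z = (10.45 − 7.37) / 1.35 = 2.28.
|z| = 2.28 > 2.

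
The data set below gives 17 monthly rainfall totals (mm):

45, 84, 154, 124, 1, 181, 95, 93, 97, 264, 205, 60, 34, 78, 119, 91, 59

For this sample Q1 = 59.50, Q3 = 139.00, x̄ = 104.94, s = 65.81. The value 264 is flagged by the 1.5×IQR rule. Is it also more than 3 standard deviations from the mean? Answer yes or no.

no

z = (264 − 104.94) / 65.81 = 2.42.
|z| = 2.42 ≤ 3.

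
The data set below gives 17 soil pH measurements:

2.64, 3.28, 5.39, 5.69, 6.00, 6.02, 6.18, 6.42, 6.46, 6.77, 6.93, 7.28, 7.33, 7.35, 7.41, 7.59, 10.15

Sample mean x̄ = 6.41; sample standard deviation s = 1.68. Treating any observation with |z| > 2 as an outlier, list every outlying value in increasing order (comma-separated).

2.64, 10.15

Cutoffs at x̄ ± 2s: 6.41 ± 2·1.68 = [3.05, 9.77].
2.64: z = -2.24, |z| > 2 → outlier.
10.15: z = 2.23, |z| > 2 → outlier.
Every other value lies within [3.05, 9.77].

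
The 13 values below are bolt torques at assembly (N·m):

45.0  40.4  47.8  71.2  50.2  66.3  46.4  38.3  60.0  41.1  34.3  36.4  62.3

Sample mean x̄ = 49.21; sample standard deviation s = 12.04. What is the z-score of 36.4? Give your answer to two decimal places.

-1.06

z = (36.4 − 49.21) / 12.04 = -1.06.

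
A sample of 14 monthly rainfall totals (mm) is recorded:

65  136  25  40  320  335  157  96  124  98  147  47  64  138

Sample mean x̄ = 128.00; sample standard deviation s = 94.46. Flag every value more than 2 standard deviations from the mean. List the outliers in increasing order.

Cutoffs at x̄ ± 2s: 128.00 ± 2·94.46 = [-60.92, 316.92].
320: z = 2.03, |z| > 2 → outlier.
335: z = 2.19, |z| > 2 → outlier.
Every other value lies within [-60.92, 316.92].

320, 335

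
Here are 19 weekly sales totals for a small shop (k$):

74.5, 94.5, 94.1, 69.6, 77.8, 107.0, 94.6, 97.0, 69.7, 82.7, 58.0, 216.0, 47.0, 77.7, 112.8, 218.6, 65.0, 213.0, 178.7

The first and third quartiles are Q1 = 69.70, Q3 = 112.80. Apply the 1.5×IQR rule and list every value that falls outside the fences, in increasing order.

IQR = Q3 − Q1 = 112.80 − 69.70 = 43.10.
Lower fence = Q1 − 1.5·IQR = 69.70 − 64.65 = 5.05.
Upper fence = Q3 + 1.5·IQR = 112.80 + 64.65 = 177.45.
178.7 > 177.45 → outlier.
213.0 > 177.45 → outlier.
216.0 > 177.45 → outlier.
218.6 > 177.45 → outlier.
All remaining values lie within [5.05, 177.45].

178.7, 213.0, 216.0, 218.6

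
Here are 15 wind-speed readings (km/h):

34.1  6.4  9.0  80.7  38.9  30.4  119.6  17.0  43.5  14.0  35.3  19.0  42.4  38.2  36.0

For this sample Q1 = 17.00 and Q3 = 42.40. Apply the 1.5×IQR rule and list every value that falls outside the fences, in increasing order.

IQR = Q3 − Q1 = 42.40 − 17.00 = 25.40.
Lower fence = Q1 − 1.5·IQR = 17.00 − 38.10 = -21.10.
Upper fence = Q3 + 1.5·IQR = 42.40 + 38.10 = 80.50.
80.7 > 80.50 → outlier.
119.6 > 80.50 → outlier.
All remaining values lie within [-21.10, 80.50].

80.7, 119.6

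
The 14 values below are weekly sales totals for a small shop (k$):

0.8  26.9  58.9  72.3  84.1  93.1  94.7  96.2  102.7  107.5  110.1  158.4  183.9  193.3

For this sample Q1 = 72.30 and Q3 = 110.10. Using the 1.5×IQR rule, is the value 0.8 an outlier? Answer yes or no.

IQR = Q3 − Q1 = 110.10 − 72.30 = 37.80.
Lower fence = Q1 − 1.5·IQR = 72.30 − 56.70 = 15.60.
Upper fence = Q3 + 1.5·IQR = 110.10 + 56.70 = 166.80.
0.8 lies below the lower fence.

yes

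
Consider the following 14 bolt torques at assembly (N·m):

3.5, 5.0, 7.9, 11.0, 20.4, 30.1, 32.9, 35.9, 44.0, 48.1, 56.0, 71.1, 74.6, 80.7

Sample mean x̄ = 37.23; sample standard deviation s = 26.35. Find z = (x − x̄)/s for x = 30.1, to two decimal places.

-0.27

z = (30.1 − 37.23) / 26.35 = -0.27.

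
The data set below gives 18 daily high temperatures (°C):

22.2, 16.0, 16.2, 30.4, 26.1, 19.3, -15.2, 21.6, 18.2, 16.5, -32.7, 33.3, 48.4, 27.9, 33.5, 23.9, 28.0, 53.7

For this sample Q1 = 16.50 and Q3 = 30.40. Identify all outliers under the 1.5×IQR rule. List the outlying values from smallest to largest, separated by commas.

-32.7, -15.2, 53.7

IQR = Q3 − Q1 = 30.40 − 16.50 = 13.90.
Lower fence = Q1 − 1.5·IQR = 16.50 − 20.85 = -4.35.
Upper fence = Q3 + 1.5·IQR = 30.40 + 20.85 = 51.25.
-32.7 < -4.35 → outlier.
-15.2 < -4.35 → outlier.
53.7 > 51.25 → outlier.
All remaining values lie within [-4.35, 51.25].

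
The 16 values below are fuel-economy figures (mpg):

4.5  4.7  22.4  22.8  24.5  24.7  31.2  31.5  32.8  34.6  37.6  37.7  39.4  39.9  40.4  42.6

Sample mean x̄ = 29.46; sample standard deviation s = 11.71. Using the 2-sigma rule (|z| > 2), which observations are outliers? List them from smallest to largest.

Cutoffs at x̄ ± 2s: 29.46 ± 2·11.71 = [6.04, 52.88].
4.5: z = -2.13, |z| > 2 → outlier.
4.7: z = -2.11, |z| > 2 → outlier.
Every other value lies within [6.04, 52.88].

4.5, 4.7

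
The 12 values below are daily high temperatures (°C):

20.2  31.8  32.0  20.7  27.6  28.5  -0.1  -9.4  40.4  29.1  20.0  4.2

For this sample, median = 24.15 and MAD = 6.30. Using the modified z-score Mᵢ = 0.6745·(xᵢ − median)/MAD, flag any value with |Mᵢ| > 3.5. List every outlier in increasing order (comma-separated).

-9.4

|Mᵢ| > 3.5 ⇔ |xᵢ − 24.15| > 3.5·6.30/0.6745 = 32.69.
So outliers lie outside [-8.54, 56.84].
-9.4: M = -3.59 → outlier.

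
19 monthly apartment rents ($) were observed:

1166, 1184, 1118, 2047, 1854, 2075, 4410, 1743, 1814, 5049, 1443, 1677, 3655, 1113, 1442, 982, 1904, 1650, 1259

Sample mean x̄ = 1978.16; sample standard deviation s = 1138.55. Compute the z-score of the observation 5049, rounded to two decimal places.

2.70

z = (5049 − 1978.16) / 1138.55 = 2.70.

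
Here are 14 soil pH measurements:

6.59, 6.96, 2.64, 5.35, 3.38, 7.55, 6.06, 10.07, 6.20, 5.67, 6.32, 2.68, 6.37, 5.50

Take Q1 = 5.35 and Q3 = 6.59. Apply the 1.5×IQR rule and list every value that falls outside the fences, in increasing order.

IQR = Q3 − Q1 = 6.59 − 5.35 = 1.24.
Lower fence = Q1 − 1.5·IQR = 5.35 − 1.86 = 3.49.
Upper fence = Q3 + 1.5·IQR = 6.59 + 1.86 = 8.45.
2.64 < 3.49 → outlier.
2.68 < 3.49 → outlier.
3.38 < 3.49 → outlier.
10.07 > 8.45 → outlier.
All remaining values lie within [3.49, 8.45].

2.64, 2.68, 3.38, 10.07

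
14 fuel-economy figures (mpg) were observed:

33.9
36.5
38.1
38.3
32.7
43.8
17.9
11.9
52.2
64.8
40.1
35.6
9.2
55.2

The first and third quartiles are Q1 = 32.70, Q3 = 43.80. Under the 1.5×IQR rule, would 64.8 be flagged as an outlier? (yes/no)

yes

IQR = Q3 − Q1 = 43.80 − 32.70 = 11.10.
Lower fence = Q1 − 1.5·IQR = 32.70 − 16.65 = 16.05.
Upper fence = Q3 + 1.5·IQR = 43.80 + 16.65 = 60.45.
64.8 lies above the upper fence.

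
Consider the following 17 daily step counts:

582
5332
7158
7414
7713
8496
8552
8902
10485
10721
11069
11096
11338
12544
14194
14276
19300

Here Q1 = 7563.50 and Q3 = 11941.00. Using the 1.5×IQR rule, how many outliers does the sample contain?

2

IQR = 4377.50; fences at 7563.50 − 6566.25 = 997.25 and 11941.00 + 6566.25 = 18507.25.
Outside the cutoffs: 582, 19300.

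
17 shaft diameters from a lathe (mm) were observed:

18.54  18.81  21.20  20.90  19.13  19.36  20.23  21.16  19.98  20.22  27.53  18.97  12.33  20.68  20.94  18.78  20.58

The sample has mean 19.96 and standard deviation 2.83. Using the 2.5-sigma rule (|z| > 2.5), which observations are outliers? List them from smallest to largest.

Cutoffs at x̄ ± 2.5s: 19.96 ± 2.5·2.83 = [12.885, 27.035].
12.33: z = -2.70, |z| > 2.5 → outlier.
27.53: z = 2.67, |z| > 2.5 → outlier.
Every other value lies within [12.885, 27.035].

12.33, 27.53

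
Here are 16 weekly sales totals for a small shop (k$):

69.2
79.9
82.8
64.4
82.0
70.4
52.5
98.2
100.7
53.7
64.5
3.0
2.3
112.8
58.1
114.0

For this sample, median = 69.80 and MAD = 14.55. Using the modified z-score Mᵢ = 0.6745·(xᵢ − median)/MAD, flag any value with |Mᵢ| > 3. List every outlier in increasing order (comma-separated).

2.3, 3.0

|Mᵢ| > 3 ⇔ |xᵢ − 69.80| > 3·14.55/0.6745 = 64.71.
So outliers lie outside [5.09, 134.51].
2.3: M = -3.13 → outlier.
3.0: M = -3.10 → outlier.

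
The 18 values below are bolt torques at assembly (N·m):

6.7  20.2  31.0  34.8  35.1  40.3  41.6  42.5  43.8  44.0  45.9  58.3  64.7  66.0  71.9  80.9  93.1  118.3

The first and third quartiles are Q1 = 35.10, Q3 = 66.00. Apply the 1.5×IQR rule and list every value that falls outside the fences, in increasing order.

IQR = Q3 − Q1 = 66.00 − 35.10 = 30.90.
Lower fence = Q1 − 1.5·IQR = 35.10 − 46.35 = -11.25.
Upper fence = Q3 + 1.5·IQR = 66.00 + 46.35 = 112.35.
118.3 > 112.35 → outlier.
All remaining values lie within [-11.25, 112.35].

118.3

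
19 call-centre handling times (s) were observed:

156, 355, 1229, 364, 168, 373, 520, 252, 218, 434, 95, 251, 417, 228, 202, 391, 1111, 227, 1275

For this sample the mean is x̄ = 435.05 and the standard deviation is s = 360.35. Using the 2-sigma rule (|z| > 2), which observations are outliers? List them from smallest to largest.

Cutoffs at x̄ ± 2s: 435.05 ± 2·360.35 = [-285.65, 1155.75].
1229: z = 2.20, |z| > 2 → outlier.
1275: z = 2.33, |z| > 2 → outlier.
Every other value lies within [-285.65, 1155.75].

1229, 1275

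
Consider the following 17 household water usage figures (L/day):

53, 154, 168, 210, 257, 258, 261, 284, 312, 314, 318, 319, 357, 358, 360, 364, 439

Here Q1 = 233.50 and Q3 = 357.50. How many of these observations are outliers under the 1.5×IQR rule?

0

IQR = 124.00; fences at 233.50 − 186.00 = 47.50 and 357.50 + 186.00 = 543.50.
Every value lies within the cutoffs.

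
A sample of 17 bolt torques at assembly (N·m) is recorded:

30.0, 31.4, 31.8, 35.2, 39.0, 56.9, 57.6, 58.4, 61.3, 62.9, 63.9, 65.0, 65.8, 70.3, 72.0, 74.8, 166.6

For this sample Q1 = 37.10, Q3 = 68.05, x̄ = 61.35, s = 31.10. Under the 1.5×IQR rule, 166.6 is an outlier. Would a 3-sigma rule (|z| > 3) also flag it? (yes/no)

yes

z = (166.6 − 61.35) / 31.10 = 3.38.
|z| = 3.38 > 3.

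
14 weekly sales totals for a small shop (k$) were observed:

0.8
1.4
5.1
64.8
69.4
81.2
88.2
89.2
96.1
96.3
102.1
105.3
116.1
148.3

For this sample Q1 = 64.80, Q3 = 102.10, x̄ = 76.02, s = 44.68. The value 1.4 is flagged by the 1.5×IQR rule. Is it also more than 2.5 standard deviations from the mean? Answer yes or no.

no

z = (1.4 − 76.02) / 44.68 = -1.67.
|z| = 1.67 ≤ 2.5.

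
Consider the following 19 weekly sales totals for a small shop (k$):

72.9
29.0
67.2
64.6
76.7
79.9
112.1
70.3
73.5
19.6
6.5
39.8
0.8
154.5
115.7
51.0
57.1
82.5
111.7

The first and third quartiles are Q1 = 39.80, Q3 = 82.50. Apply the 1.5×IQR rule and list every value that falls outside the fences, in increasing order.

IQR = Q3 − Q1 = 82.50 − 39.80 = 42.70.
Lower fence = Q1 − 1.5·IQR = 39.80 − 64.05 = -24.25.
Upper fence = Q3 + 1.5·IQR = 82.50 + 64.05 = 146.55.
154.5 > 146.55 → outlier.
All remaining values lie within [-24.25, 146.55].

154.5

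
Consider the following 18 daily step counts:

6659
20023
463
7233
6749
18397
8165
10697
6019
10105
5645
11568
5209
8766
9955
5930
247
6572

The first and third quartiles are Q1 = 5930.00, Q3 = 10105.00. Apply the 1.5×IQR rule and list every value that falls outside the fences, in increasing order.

IQR = Q3 − Q1 = 10105.00 − 5930.00 = 4175.00.
Lower fence = Q1 − 1.5·IQR = 5930.00 − 6262.50 = -332.50.
Upper fence = Q3 + 1.5·IQR = 10105.00 + 6262.50 = 16367.50.
18397 > 16367.50 → outlier.
20023 > 16367.50 → outlier.
All remaining values lie within [-332.50, 16367.50].

18397, 20023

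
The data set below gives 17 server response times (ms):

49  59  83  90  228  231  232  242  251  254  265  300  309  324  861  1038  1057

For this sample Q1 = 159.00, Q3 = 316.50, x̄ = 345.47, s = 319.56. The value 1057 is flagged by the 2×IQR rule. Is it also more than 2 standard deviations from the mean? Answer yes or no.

z = (1057 − 345.47) / 319.56 = 2.23.
|z| = 2.23 > 2.

yes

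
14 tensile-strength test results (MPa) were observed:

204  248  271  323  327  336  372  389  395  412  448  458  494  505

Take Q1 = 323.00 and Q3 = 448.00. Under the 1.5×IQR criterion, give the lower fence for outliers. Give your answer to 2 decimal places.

IQR = Q3 − Q1 = 448.00 − 323.00 = 125.00.
Lower fence = Q1 − 1.5·IQR = 323.00 − 187.50 = 135.50.
Upper fence = Q3 + 1.5·IQR = 448.00 + 187.50 = 635.50.

135.50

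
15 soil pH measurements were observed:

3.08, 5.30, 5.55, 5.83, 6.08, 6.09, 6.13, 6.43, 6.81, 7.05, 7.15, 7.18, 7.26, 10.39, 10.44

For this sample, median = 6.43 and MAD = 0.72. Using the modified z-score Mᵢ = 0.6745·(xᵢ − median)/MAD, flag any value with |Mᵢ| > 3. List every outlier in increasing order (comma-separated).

|Mᵢ| > 3 ⇔ |xᵢ − 6.43| > 3·0.72/0.6745 = 3.20.
So outliers lie outside [3.23, 9.63].
3.08: M = -3.14 → outlier.
10.39: M = 3.71 → outlier.
10.44: M = 3.76 → outlier.

3.08, 10.39, 10.44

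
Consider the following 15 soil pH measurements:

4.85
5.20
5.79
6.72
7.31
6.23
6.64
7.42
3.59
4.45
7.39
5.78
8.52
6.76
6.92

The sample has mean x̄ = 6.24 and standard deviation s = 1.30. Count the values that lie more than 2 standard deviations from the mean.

1

Cutoffs: x̄ ± 2s = [3.64, 8.84].
Outside the cutoffs: 3.59.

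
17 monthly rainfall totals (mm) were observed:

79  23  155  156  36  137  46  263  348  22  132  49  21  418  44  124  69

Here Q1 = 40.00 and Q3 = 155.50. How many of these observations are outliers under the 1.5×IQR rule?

IQR = 115.50; fences at 40.00 − 173.25 = -133.25 and 155.50 + 173.25 = 328.75.
Outside the cutoffs: 348, 418.

2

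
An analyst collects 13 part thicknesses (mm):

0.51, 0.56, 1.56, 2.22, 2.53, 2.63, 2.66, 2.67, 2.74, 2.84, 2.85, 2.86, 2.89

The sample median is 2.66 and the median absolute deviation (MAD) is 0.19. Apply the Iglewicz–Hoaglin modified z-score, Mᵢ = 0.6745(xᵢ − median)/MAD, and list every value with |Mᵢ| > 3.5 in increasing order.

0.51, 0.56, 1.56

|Mᵢ| > 3.5 ⇔ |xᵢ − 2.66| > 3.5·0.19/0.6745 = 0.99.
So outliers lie outside [1.67, 3.65].
0.51: M = -7.63 → outlier.
0.56: M = -7.46 → outlier.
1.56: M = -3.91 → outlier.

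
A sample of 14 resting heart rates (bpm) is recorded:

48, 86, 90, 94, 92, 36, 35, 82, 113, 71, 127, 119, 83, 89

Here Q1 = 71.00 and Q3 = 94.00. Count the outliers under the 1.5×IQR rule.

IQR = 23.00; fences at 71.00 − 34.50 = 36.50 and 94.00 + 34.50 = 128.50.
Outside the cutoffs: 35, 36.

2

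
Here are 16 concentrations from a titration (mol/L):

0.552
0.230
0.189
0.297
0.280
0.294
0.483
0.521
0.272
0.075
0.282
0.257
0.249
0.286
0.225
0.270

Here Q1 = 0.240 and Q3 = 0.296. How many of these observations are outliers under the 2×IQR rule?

4

IQR = 0.056; fences at 0.240 − 0.112 = 0.128 and 0.296 + 0.112 = 0.408.
Outside the cutoffs: 0.075, 0.483, 0.521, 0.552.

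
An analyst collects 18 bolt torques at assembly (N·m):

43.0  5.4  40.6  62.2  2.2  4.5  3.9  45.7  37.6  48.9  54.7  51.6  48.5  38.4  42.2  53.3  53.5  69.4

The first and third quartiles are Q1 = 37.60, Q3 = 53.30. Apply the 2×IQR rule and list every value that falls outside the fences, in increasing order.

2.2, 3.9, 4.5, 5.4

IQR = Q3 − Q1 = 53.30 − 37.60 = 15.70.
Lower fence = Q1 − 2·IQR = 37.60 − 31.40 = 6.20.
Upper fence = Q3 + 2·IQR = 53.30 + 31.40 = 84.70.
2.2 < 6.20 → outlier.
3.9 < 6.20 → outlier.
4.5 < 6.20 → outlier.
5.4 < 6.20 → outlier.
All remaining values lie within [6.20, 84.70].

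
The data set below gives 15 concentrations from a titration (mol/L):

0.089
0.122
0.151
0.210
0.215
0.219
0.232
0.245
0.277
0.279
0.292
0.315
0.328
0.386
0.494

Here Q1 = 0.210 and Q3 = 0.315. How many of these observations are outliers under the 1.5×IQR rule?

1

IQR = 0.105; fences at 0.210 − 0.1575 = 0.0525 and 0.315 + 0.1575 = 0.4725.
Outside the cutoffs: 0.494.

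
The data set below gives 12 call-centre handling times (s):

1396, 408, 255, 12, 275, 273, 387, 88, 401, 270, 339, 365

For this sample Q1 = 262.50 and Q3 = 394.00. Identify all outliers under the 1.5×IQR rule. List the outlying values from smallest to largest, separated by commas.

12, 1396

IQR = Q3 − Q1 = 394.00 − 262.50 = 131.50.
Lower fence = Q1 − 1.5·IQR = 262.50 − 197.25 = 65.25.
Upper fence = Q3 + 1.5·IQR = 394.00 + 197.25 = 591.25.
12 < 65.25 → outlier.
1396 > 591.25 → outlier.
All remaining values lie within [65.25, 591.25].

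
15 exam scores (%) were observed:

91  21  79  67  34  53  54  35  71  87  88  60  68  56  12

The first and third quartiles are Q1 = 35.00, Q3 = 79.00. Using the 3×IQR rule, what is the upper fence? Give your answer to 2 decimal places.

211.00

IQR = Q3 − Q1 = 79.00 − 35.00 = 44.00.
Lower fence = Q1 − 3·IQR = 35.00 − 132.00 = -97.00.
Upper fence = Q3 + 3·IQR = 79.00 + 132.00 = 211.00.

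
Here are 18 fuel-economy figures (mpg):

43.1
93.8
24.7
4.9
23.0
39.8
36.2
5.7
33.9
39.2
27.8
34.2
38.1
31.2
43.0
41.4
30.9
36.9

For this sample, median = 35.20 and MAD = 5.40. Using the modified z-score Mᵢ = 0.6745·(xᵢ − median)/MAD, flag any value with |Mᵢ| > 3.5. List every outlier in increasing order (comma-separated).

|Mᵢ| > 3.5 ⇔ |xᵢ − 35.20| > 3.5·5.40/0.6745 = 28.02.
So outliers lie outside [7.18, 63.22].
4.9: M = -3.78 → outlier.
5.7: M = -3.68 → outlier.
93.8: M = 7.32 → outlier.

4.9, 5.7, 93.8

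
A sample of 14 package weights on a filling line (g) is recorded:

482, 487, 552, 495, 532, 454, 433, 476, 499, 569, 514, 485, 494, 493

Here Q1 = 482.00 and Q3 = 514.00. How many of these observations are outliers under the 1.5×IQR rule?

2

IQR = 32.00; fences at 482.00 − 48.00 = 434.00 and 514.00 + 48.00 = 562.00.
Outside the cutoffs: 433, 569.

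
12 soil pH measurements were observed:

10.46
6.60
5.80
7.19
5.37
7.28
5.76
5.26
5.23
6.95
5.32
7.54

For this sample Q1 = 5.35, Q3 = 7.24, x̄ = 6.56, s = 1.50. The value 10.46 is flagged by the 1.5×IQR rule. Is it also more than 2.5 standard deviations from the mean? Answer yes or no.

z = (10.46 − 6.56) / 1.50 = 2.60.
|z| = 2.60 > 2.5.

yes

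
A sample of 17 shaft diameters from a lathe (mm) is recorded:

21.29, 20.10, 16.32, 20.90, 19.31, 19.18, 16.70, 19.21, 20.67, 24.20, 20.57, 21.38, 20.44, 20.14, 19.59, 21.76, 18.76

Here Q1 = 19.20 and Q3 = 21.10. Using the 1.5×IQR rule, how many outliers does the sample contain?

IQR = 1.90; fences at 19.20 − 2.85 = 16.35 and 21.10 + 2.85 = 23.95.
Outside the cutoffs: 16.32, 24.20.

2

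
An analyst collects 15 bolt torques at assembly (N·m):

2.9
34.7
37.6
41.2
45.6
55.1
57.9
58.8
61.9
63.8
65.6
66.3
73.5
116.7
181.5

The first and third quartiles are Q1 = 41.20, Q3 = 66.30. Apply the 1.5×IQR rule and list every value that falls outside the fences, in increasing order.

IQR = Q3 − Q1 = 66.30 − 41.20 = 25.10.
Lower fence = Q1 − 1.5·IQR = 41.20 − 37.65 = 3.55.
Upper fence = Q3 + 1.5·IQR = 66.30 + 37.65 = 103.95.
2.9 < 3.55 → outlier.
116.7 > 103.95 → outlier.
181.5 > 103.95 → outlier.
All remaining values lie within [3.55, 103.95].

2.9, 116.7, 181.5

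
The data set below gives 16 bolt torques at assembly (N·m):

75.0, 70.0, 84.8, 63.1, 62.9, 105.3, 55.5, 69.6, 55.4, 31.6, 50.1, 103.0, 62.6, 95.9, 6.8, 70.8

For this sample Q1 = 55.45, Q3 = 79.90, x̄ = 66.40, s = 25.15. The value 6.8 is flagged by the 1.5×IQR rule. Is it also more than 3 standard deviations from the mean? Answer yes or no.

z = (6.8 − 66.40) / 25.15 = -2.37.
|z| = 2.37 ≤ 3.

no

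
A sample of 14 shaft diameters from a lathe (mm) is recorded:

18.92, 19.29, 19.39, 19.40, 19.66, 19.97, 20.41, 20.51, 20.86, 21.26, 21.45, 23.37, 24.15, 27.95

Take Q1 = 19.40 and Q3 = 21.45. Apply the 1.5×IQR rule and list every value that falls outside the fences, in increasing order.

IQR = Q3 − Q1 = 21.45 − 19.40 = 2.05.
Lower fence = Q1 − 1.5·IQR = 19.40 − 3.075 = 16.325.
Upper fence = Q3 + 1.5·IQR = 21.45 + 3.075 = 24.525.
27.95 > 24.525 → outlier.
All remaining values lie within [16.325, 24.525].

27.95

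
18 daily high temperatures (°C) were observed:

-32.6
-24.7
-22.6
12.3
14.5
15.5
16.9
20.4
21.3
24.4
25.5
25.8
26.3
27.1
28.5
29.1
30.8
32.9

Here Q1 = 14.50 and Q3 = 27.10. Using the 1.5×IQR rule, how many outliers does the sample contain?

3

IQR = 12.60; fences at 14.50 − 18.90 = -4.40 and 27.10 + 18.90 = 46.00.
Outside the cutoffs: -32.6, -24.7, -22.6.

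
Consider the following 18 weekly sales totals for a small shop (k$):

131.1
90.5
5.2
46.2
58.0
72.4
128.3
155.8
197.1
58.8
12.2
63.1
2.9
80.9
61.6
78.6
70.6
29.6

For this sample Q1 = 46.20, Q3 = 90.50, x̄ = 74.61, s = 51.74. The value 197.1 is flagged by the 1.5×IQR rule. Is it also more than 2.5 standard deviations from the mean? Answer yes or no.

z = (197.1 − 74.61) / 51.74 = 2.37.
|z| = 2.37 ≤ 2.5.

no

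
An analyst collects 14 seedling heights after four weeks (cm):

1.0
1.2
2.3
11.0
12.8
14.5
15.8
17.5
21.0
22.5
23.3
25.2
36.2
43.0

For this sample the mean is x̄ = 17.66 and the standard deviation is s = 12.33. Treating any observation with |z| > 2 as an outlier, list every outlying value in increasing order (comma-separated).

43.0

Cutoffs at x̄ ± 2s: 17.66 ± 2·12.33 = [-7.00, 42.32].
43.0: z = 2.06, |z| > 2 → outlier.
Every other value lies within [-7.00, 42.32].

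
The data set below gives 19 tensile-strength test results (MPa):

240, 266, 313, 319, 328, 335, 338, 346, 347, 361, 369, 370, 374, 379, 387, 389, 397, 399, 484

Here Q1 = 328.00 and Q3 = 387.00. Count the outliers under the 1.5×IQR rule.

IQR = 59.00; fences at 328.00 − 88.50 = 239.50 and 387.00 + 88.50 = 475.50.
Outside the cutoffs: 484.

1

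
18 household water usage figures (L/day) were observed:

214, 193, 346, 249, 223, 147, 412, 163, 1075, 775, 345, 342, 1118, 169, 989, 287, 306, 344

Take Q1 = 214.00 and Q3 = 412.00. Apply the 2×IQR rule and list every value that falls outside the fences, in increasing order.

IQR = Q3 − Q1 = 412.00 − 214.00 = 198.00.
Lower fence = Q1 − 2·IQR = 214.00 − 396.00 = -182.00.
Upper fence = Q3 + 2·IQR = 412.00 + 396.00 = 808.00.
989 > 808.00 → outlier.
1075 > 808.00 → outlier.
1118 > 808.00 → outlier.
All remaining values lie within [-182.00, 808.00].

989, 1075, 1118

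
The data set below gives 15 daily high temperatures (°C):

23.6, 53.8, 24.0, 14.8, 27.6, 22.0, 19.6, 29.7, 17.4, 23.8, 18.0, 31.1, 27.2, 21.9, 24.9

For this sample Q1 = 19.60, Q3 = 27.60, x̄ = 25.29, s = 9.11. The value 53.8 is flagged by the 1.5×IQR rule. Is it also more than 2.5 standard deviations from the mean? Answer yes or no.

z = (53.8 − 25.29) / 9.11 = 3.13.
|z| = 3.13 > 2.5.

yes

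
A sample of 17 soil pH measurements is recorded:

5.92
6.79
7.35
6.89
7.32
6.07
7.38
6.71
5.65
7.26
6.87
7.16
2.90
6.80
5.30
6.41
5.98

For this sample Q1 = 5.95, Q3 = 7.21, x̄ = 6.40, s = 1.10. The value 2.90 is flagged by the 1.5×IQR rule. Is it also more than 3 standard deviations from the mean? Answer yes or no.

z = (2.90 − 6.40) / 1.10 = -3.18.
|z| = 3.18 > 3.

yes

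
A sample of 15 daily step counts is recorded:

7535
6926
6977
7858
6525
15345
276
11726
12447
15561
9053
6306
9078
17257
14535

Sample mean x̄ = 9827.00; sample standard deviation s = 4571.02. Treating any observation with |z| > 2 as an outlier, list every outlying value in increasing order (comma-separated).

Cutoffs at x̄ ± 2s: 9827.00 ± 2·4571.02 = [684.96, 18969.04].
276: z = -2.09, |z| > 2 → outlier.
Every other value lies within [684.96, 18969.04].

276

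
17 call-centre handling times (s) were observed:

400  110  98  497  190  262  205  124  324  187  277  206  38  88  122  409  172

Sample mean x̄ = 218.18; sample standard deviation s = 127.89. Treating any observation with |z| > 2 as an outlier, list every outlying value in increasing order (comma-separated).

497

Cutoffs at x̄ ± 2s: 218.18 ± 2·127.89 = [-37.60, 473.96].
497: z = 2.18, |z| > 2 → outlier.
Every other value lies within [-37.60, 473.96].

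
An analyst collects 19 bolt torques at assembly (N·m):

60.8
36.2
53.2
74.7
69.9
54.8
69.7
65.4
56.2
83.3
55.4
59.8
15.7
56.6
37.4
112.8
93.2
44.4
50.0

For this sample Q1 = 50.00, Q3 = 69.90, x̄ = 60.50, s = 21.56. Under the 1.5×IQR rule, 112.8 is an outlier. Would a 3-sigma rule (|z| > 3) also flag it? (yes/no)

no

z = (112.8 − 60.50) / 21.56 = 2.43.
|z| = 2.43 ≤ 3.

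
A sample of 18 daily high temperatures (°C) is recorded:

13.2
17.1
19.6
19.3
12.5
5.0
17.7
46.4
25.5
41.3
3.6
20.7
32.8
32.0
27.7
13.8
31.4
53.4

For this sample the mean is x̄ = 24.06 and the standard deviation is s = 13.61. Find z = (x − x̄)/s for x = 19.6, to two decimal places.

z = (19.6 − 24.06) / 13.61 = -0.33.

-0.33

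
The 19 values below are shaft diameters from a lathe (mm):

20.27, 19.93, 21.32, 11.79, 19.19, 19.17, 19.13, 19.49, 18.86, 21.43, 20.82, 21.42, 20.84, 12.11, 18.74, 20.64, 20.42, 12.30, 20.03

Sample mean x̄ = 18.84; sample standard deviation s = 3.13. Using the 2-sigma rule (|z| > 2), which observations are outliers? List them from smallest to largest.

Cutoffs at x̄ ± 2s: 18.84 ± 2·3.13 = [12.58, 25.10].
11.79: z = -2.25, |z| > 2 → outlier.
12.11: z = -2.15, |z| > 2 → outlier.
12.30: z = -2.09, |z| > 2 → outlier.
Every other value lies within [12.58, 25.10].

11.79, 12.11, 12.30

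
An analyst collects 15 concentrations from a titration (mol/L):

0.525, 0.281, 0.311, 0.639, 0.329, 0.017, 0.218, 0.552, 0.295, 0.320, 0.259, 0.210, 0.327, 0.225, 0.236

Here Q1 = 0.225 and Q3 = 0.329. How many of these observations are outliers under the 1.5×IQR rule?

4

IQR = 0.104; fences at 0.225 − 0.156 = 0.069 and 0.329 + 0.156 = 0.485.
Outside the cutoffs: 0.017, 0.525, 0.552, 0.639.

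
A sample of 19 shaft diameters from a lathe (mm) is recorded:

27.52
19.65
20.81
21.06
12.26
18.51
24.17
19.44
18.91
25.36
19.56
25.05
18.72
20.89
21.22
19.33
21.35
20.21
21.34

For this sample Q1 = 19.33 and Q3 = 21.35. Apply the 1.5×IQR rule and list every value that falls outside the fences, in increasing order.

IQR = Q3 − Q1 = 21.35 − 19.33 = 2.02.
Lower fence = Q1 − 1.5·IQR = 19.33 − 3.03 = 16.30.
Upper fence = Q3 + 1.5·IQR = 21.35 + 3.03 = 24.38.
12.26 < 16.30 → outlier.
25.05 > 24.38 → outlier.
25.36 > 24.38 → outlier.
27.52 > 24.38 → outlier.
All remaining values lie within [16.30, 24.38].

12.26, 25.05, 25.36, 27.52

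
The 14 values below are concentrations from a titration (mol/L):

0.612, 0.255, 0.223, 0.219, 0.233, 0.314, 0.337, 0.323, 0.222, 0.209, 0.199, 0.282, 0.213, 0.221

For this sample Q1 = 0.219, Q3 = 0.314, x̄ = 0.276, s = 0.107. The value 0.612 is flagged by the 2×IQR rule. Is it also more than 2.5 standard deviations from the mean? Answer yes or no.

yes

z = (0.612 − 0.276) / 0.107 = 3.14.
|z| = 3.14 > 2.5.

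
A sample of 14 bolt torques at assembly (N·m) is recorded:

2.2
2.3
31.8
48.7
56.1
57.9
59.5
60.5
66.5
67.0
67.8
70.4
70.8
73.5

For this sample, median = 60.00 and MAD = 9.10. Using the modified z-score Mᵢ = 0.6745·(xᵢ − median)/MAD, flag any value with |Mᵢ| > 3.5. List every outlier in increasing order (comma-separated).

|Mᵢ| > 3.5 ⇔ |xᵢ − 60.00| > 3.5·9.10/0.6745 = 47.22.
So outliers lie outside [12.78, 107.22].
2.2: M = -4.28 → outlier.
2.3: M = -4.28 → outlier.

2.2, 2.3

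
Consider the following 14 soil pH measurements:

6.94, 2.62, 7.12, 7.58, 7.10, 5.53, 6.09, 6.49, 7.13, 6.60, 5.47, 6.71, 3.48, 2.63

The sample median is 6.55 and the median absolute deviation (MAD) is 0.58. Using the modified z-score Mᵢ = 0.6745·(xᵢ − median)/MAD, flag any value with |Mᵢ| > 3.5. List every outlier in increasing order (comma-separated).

|Mᵢ| > 3.5 ⇔ |xᵢ − 6.55| > 3.5·0.58/0.6745 = 3.01.
So outliers lie outside [3.54, 9.56].
2.62: M = -4.57 → outlier.
2.63: M = -4.56 → outlier.
3.48: M = -3.57 → outlier.

2.62, 2.63, 3.48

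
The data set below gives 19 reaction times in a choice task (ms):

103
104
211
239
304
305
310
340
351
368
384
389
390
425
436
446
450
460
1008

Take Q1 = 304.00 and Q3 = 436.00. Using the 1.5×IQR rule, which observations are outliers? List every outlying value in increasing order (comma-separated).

IQR = Q3 − Q1 = 436.00 − 304.00 = 132.00.
Lower fence = Q1 − 1.5·IQR = 304.00 − 198.00 = 106.00.
Upper fence = Q3 + 1.5·IQR = 436.00 + 198.00 = 634.00.
103 < 106.00 → outlier.
104 < 106.00 → outlier.
1008 > 634.00 → outlier.
All remaining values lie within [106.00, 634.00].

103, 104, 1008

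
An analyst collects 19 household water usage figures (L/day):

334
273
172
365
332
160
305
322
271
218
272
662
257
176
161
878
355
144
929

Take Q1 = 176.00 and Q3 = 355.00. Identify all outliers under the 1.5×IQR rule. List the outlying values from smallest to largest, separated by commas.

IQR = Q3 − Q1 = 355.00 − 176.00 = 179.00.
Lower fence = Q1 − 1.5·IQR = 176.00 − 268.50 = -92.50.
Upper fence = Q3 + 1.5·IQR = 355.00 + 268.50 = 623.50.
662 > 623.50 → outlier.
878 > 623.50 → outlier.
929 > 623.50 → outlier.
All remaining values lie within [-92.50, 623.50].

662, 878, 929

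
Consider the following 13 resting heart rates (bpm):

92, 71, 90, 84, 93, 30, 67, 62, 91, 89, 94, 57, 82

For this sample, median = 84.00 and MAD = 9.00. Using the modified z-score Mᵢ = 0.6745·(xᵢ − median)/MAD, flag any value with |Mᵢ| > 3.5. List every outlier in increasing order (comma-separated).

30

|Mᵢ| > 3.5 ⇔ |xᵢ − 84.00| > 3.5·9.00/0.6745 = 46.70.
So outliers lie outside [37.30, 130.70].
30: M = -4.05 → outlier.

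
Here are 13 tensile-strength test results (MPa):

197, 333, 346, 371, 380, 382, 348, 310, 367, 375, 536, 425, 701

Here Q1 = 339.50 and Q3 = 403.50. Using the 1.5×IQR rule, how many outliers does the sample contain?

IQR = 64.00; fences at 339.50 − 96.00 = 243.50 and 403.50 + 96.00 = 499.50.
Outside the cutoffs: 197, 536, 701.

3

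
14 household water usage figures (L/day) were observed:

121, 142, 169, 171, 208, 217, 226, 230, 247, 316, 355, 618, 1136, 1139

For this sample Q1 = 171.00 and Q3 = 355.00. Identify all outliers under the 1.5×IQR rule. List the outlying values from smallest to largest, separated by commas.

1136, 1139

IQR = Q3 − Q1 = 355.00 − 171.00 = 184.00.
Lower fence = Q1 − 1.5·IQR = 171.00 − 276.00 = -105.00.
Upper fence = Q3 + 1.5·IQR = 355.00 + 276.00 = 631.00.
1136 > 631.00 → outlier.
1139 > 631.00 → outlier.
All remaining values lie within [-105.00, 631.00].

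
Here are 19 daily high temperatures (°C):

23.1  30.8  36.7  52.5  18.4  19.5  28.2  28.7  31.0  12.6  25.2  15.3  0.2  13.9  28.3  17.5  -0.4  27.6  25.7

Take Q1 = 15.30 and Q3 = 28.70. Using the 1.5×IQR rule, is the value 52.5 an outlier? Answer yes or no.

IQR = Q3 − Q1 = 28.70 − 15.30 = 13.40.
Lower fence = Q1 − 1.5·IQR = 15.30 − 20.10 = -4.80.
Upper fence = Q3 + 1.5·IQR = 28.70 + 20.10 = 48.80.
52.5 lies above the upper fence.

yes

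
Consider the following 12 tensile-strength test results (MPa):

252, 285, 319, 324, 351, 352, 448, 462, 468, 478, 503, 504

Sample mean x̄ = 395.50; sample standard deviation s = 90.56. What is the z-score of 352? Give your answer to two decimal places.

-0.48

z = (352 − 395.50) / 90.56 = -0.48.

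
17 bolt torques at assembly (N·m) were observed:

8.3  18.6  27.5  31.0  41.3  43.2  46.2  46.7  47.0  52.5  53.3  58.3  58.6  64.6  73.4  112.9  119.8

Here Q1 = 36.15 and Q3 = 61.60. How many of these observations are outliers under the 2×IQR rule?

2

IQR = 25.45; fences at 36.15 − 50.90 = -14.75 and 61.60 + 50.90 = 112.50.
Outside the cutoffs: 112.9, 119.8.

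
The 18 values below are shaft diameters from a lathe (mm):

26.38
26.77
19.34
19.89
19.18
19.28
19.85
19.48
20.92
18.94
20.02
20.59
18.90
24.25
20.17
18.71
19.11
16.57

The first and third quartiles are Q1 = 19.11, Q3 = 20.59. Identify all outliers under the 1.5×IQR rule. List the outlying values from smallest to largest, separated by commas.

16.57, 24.25, 26.38, 26.77

IQR = Q3 − Q1 = 20.59 − 19.11 = 1.48.
Lower fence = Q1 − 1.5·IQR = 19.11 − 2.22 = 16.89.
Upper fence = Q3 + 1.5·IQR = 20.59 + 2.22 = 22.81.
16.57 < 16.89 → outlier.
24.25 > 22.81 → outlier.
26.38 > 22.81 → outlier.
26.77 > 22.81 → outlier.
All remaining values lie within [16.89, 22.81].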